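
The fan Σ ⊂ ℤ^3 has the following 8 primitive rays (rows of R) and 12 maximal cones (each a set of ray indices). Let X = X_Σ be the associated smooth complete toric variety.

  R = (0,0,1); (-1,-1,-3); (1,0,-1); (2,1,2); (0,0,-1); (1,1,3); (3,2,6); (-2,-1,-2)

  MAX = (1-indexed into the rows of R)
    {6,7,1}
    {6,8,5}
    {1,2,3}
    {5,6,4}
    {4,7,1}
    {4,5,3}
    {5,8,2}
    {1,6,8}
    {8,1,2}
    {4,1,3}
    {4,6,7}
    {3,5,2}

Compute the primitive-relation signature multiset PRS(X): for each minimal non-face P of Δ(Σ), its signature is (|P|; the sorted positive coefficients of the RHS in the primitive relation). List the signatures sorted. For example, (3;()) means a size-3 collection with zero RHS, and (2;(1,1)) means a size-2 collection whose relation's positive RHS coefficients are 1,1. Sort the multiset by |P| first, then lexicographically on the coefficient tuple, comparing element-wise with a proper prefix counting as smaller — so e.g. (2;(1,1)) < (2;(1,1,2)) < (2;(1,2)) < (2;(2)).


Δ(Σ) — 8 vertices, 11 min non-faces:

  P = {1,5}:  v_{1} + v_{5} = 0  so sig = (2;())
  P = {2,6}:  v_{2} + v_{6} = 0  so sig = (2;())
  P = {4,8}:  v_{4} + v_{8} = 0  so sig = (2;())
  P = {2,4}:  v_{2} + v_{4} = v_{3}  so sig = (2;(1))
  P = {3,6}:  v_{3} + v_{6} = v_{4}  so sig = (2;(1))
  P = {3,8}:  v_{3} + v_{8} = v_{2}  so sig = (2;(1))
  P = {2,7}:  v_{2} + v_{7} = v_{1} + v_{4}  so sig = (2;(1,1))
  P = {5,7}:  v_{5} + v_{7} = v_{4} + v_{6}  so sig = (2;(1,1))
  P = {7,8}:  v_{7} + v_{8} = v_{1} + v_{6}  so sig = (2;(1,1))
  P = {3,7}:  v_{3} + v_{7} = v_{1} + 2·v_{4}  so sig = (2;(1,2))
  P = {1,4,6}:  v_{1} + v_{4} + v_{6} = v_{7}  so sig = (3;(1))

Sorted signature multiset PRS(X):
    (2;())
    (2;())
    (2;())
    (2;(1))
    (2;(1))
    (2;(1))
    (2;(1,1))
    (2;(1,1))
    (2;(1,1))
    (2;(1,2))
    (3;(1))


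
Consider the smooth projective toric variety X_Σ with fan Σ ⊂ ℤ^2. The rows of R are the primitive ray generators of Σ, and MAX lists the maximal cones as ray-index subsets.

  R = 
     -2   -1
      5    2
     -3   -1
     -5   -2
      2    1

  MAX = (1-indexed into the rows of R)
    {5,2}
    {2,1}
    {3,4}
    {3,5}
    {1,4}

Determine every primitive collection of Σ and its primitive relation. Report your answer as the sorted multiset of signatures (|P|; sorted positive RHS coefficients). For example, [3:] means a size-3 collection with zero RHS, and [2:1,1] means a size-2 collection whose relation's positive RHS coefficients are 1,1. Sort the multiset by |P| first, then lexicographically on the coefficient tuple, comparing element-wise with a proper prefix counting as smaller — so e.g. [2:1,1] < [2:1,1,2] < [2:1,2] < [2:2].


Σ has 5 primitive collections:

  {1,5}:  v_{1} + v_{5} = 0  ⟹  sig = [2:]
  {2,4}:  v_{2} + v_{4} = 0  ⟹  sig = [2:]
  {1,3}:  v_{1} + v_{3} = v_{4}  ⟹  sig = [2:1]
  {2,3}:  v_{2} + v_{3} = v_{5}  ⟹  sig = [2:1]
  {4,5}:  v_{4} + v_{5} = v_{3}  ⟹  sig = [2:1]

so the primitive-relation signature multiset is
    [2:]
    [2:]
    [2:1]
    [2:1]
    [2:1]


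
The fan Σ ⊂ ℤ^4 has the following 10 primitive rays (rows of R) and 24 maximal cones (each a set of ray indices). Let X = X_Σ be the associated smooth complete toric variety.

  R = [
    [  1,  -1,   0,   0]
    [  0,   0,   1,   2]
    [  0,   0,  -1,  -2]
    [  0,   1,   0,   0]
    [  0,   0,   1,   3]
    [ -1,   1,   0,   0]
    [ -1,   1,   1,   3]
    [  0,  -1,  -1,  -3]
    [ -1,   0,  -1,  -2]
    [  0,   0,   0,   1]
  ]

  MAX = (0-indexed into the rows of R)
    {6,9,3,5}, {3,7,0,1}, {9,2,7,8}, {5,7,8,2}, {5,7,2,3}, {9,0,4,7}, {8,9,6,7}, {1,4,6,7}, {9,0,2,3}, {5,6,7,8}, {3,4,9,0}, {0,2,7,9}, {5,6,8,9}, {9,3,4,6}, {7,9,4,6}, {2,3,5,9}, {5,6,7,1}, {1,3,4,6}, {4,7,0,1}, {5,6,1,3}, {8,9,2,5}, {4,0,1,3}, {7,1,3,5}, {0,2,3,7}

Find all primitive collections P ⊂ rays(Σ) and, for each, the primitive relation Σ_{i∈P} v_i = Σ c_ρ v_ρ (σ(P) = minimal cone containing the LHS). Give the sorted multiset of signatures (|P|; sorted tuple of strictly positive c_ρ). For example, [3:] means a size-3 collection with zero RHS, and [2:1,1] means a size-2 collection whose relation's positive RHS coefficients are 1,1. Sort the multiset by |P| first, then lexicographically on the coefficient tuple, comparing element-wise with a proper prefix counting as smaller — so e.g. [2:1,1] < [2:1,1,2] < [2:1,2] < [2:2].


|primitive collections| = 15. Relations:

  P = {0,5}:  v_{0} + v_{5} = 0 ; sig = [2:]
  P = {1,2}:  v_{1} + v_{2} = 0 ; sig = [2:]
  P = {0,6}:  v_{0} + v_{6} = v_{4} ; sig = [2:1]
  P = {1,9}:  v_{1} + v_{9} = v_{4} ; sig = [2:1]
  P = {2,4}:  v_{2} + v_{4} = v_{9} ; sig = [2:1]
  P = {4,5}:  v_{4} + v_{5} = v_{6} ; sig = [2:1]
  P = {0,8}:  v_{0} + v_{8} = v_{7} + v_{9} ; sig = [2:1,1]
  P = {1,8}:  v_{1} + v_{8} = v_{6} + v_{7} ; sig = [2:1,1]
  P = {2,6}:  v_{2} + v_{6} = v_{5} + v_{9} ; sig = [2:1,1]
  P = {3,8}:  v_{3} + v_{8} = v_{2} + v_{5} ; sig = [2:1,1]
  P = {4,8}:  v_{4} + v_{8} = v_{6} + v_{7} + v_{9} ; sig = [2:1,1,1]
  P = {3,4,7}:  v_{3} + v_{4} + v_{7} = 0 ; sig = [3:]
  P = {3,6,7}:  v_{3} + v_{6} + v_{7} = v_{5} ; sig = [3:1]
  P = {3,7,9}:  v_{3} + v_{7} + v_{9} = v_{2} ; sig = [3:1]
  P = {5,7,9}:  v_{5} + v_{7} + v_{9} = v_{8} ; sig = [3:1]

Sorted signature multiset PRS(X):
{ [2:] ×2,  [2:1] ×4,  [2:1,1] ×4,  [2:1,1,1],  [3:],  [3:1] ×3 }


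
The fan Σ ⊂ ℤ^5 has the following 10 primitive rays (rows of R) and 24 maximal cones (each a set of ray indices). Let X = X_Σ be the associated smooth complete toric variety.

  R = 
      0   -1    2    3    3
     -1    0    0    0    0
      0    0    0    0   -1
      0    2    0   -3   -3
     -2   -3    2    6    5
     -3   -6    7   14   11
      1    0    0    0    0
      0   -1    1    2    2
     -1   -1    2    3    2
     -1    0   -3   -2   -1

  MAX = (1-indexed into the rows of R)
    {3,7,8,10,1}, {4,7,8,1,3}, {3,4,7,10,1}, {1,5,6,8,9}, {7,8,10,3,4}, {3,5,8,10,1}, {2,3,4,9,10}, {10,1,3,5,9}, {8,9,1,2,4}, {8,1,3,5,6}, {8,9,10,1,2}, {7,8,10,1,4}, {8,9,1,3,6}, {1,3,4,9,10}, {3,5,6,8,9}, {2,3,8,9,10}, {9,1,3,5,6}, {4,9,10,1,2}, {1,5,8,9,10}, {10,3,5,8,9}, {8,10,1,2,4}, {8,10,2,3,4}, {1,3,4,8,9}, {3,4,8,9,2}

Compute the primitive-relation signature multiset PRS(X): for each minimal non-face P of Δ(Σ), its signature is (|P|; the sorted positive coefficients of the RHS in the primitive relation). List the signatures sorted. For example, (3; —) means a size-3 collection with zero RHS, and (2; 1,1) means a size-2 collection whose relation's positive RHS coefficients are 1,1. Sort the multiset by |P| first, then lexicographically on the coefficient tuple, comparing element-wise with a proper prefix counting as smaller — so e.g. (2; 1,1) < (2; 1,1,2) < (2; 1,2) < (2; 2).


Primitive collections (14):

  • {2,7}:  v_{2} + v_{7} = 0 — sig = (2; —)
  • {4,5}:  v_{4} + v_{5} = v_{2} + v_{9} — sig = (2; 1,1)
  • {7,9}:  v_{7} + v_{9} = v_{1} + v_{3} — sig = (2; 1,1)
  • {2,5}:  v_{2} + v_{5} = v_{8} + 2·v_{9} + v_{10} — sig = (2; 1,1,2)
  • {2,6}:  v_{2} + v_{6} = v_{5} + v_{8} + 2·v_{9} — sig = (2; 1,1,2)
  • {5,7}:  v_{5} + v_{7} = 2·v_{1} + 2·v_{3} + v_{8} + v_{10} — sig = (2; 1,1,2,2)
  • {6,7}:  v_{6} + v_{7} = 2·v_{1} + 2·v_{3} + v_{5} + v_{8} — sig = (2; 1,1,2,2)
  • {4,6}:  v_{4} + v_{6} = v_{8} + 3·v_{9} — sig = (2; 1,3)
  • {6,10}:  v_{6} + v_{10} = 2·v_{5} — sig = (2; 2)
  • {1,2,3}:  v_{1} + v_{2} + v_{3} = v_{9} — sig = (3; 1)
  • {4,8,9,10}:  v_{4} + v_{8} + v_{9} + v_{10} = 2·v_{2} — sig = (4; 2)
  • {1,3,4,8,10}:  v_{1} + v_{3} + v_{4} + v_{8} + v_{10} = v_{2} — sig = (5; 1)
  • {1,3,5,8,9}:  v_{1} + v_{3} + v_{5} + v_{8} + v_{9} = v_{6} — sig = (5; 1)
  • {1,3,8,9,10}:  v_{1} + v_{3} + v_{8} + v_{9} + v_{10} = v_{5} — sig = (5; 1)

so the primitive-relation signature multiset is
[(2; —), (2; 1,1), (2; 1,1), (2; 1,1,2), (2; 1,1,2), (2; 1,1,2,2), (2; 1,1,2,2), (2; 1,3), (2; 2), (3; 1), (4; 2), (5; 1), (5; 1), (5; 1)]


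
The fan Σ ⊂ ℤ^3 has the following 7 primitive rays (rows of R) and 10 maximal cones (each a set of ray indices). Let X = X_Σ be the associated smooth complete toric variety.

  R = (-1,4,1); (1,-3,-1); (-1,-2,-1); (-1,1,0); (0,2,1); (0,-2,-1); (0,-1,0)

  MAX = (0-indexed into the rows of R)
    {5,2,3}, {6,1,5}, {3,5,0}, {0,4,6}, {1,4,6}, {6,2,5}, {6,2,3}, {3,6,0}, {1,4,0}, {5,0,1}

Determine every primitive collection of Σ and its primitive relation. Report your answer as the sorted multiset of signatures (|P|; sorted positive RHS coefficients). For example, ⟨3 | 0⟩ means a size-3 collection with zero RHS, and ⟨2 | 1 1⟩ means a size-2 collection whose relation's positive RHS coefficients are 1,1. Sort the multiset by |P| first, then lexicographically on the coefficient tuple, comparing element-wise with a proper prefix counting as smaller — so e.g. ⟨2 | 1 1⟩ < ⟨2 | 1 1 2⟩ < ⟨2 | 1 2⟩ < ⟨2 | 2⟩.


Δ(Σ) — 7 vertices, 9 min non-faces:

  {4,5}:  v_{4} + v_{5} = 0  so sig = ⟨2 | 0⟩
  {1,3}:  v_{1} + v_{3} = v_{5}  so sig = ⟨2 | 1⟩
  {2,4}:  v_{2} + v_{4} = v_{3} + v_{6}  so sig = ⟨2 | 1 1⟩
  {3,4}:  v_{3} + v_{4} = v_{0} + v_{6}  so sig = ⟨2 | 1 1⟩
  {1,2}:  v_{1} + v_{2} = 2·v_{5} + v_{6}  so sig = ⟨2 | 1 2⟩
  {0,2}:  v_{0} + v_{2} = 2·v_{3}  so sig = ⟨2 | 2⟩
  {0,1,6}:  v_{0} + v_{1} + v_{6} = 0  so sig = ⟨3 | 0⟩
  {0,5,6}:  v_{0} + v_{5} + v_{6} = v_{3}  so sig = ⟨3 | 1⟩
  {3,5,6}:  v_{3} + v_{5} + v_{6} = v_{2}  so sig = ⟨3 | 1⟩

Hence PRS(X_Σ) =
{ ⟨2 | 0⟩,  ⟨2 | 1⟩,  ⟨2 | 1 1⟩ ×2,  ⟨2 | 1 2⟩,  ⟨2 | 2⟩,  ⟨3 | 0⟩,  ⟨3 | 1⟩ ×2 }


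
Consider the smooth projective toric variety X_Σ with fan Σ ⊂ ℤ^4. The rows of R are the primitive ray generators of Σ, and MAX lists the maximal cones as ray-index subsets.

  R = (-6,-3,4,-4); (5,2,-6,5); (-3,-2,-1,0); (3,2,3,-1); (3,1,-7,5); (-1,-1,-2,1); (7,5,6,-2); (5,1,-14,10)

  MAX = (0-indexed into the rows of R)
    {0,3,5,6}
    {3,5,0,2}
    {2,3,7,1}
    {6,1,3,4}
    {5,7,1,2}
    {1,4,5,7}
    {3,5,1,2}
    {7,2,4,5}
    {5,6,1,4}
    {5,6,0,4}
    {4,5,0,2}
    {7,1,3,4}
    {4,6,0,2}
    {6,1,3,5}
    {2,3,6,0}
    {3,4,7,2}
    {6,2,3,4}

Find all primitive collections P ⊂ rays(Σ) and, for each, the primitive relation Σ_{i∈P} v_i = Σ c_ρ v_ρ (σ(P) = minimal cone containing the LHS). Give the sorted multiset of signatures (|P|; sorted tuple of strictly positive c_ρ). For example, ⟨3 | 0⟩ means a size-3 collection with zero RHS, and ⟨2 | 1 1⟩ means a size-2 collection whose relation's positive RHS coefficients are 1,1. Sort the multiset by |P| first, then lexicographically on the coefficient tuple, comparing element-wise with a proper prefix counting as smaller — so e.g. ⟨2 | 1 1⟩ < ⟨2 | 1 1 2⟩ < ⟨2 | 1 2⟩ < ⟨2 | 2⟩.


Minimal non-faces — 9 found among 8 rays, 17 max cones:

  • {0,1}:  v_{0} + v_{1} = v_{5}  →  sig = ⟨2 | 1⟩
  • {0,7}:  v_{0} + v_{7} = v_{2} + v_{4} + v_{5}  →  sig = ⟨2 | 1 1 1⟩
  • {6,7}:  v_{6} + v_{7} = 2·v_{3} + 2·v_{4}  →  sig = ⟨2 | 2 2⟩
  • {0,3,4}:  v_{0} + v_{3} + v_{4} = 0  →  sig = ⟨3 | 0⟩
  • {1,2,4}:  v_{1} + v_{2} + v_{4} = v_{7}  →  sig = ⟨3 | 1⟩
  • {2,5,6}:  v_{2} + v_{5} + v_{6} = v_{3}  →  sig = ⟨3 | 1⟩
  • {3,4,5}:  v_{3} + v_{4} + v_{5} = v_{1}  →  sig = ⟨3 | 1⟩
  • {1,2,6}:  v_{1} + v_{2} + v_{6} = 2·v_{3} + v_{4}  →  sig = ⟨3 | 1 2⟩
  • {3,5,7}:  v_{3} + v_{5} + v_{7} = 2·v_{1} + v_{2}  →  sig = ⟨3 | 1 2⟩

Hence PRS(X_Σ) =
    ⟨2 | 1⟩
    ⟨2 | 1 1 1⟩
    ⟨2 | 2 2⟩
    ⟨3 | 0⟩
    ⟨3 | 1⟩
    ⟨3 | 1⟩
    ⟨3 | 1⟩
    ⟨3 | 1 2⟩
    ⟨3 | 1 2⟩


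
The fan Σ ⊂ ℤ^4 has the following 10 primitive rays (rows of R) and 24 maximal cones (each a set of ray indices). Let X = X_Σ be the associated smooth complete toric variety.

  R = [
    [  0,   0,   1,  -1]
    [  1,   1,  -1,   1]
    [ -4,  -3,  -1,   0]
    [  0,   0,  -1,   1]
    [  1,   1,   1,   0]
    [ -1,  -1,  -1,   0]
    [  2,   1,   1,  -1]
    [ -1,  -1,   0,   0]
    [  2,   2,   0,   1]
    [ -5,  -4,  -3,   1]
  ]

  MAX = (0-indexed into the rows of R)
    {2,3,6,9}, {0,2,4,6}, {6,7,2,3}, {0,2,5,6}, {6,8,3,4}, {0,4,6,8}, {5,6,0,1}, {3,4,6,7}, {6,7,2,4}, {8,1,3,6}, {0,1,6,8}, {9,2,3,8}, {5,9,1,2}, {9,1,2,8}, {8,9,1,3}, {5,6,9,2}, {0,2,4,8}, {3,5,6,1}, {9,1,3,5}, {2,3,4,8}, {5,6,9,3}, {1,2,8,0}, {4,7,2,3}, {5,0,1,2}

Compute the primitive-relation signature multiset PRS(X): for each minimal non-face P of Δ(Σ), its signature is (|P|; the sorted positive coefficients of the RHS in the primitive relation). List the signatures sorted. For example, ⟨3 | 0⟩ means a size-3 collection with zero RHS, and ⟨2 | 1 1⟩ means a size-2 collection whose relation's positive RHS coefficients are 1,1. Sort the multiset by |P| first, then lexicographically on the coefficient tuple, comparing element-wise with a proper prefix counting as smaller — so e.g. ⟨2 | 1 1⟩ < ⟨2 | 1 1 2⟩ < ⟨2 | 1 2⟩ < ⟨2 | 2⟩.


18 collections generate NE(X_Σ); each relation:

  • {0,3}:  v_{0} + v_{3} = 0  ⟹  sig = ⟨2 | 0⟩
  • {4,5}:  v_{4} + v_{5} = 0  ⟹  sig = ⟨2 | 0⟩
  • {1,4}:  v_{1} + v_{4} = v_{8}  ⟹  sig = ⟨2 | 1⟩
  • {1,7}:  v_{1} + v_{7} = v_{3}  ⟹  sig = ⟨2 | 1⟩
  • {5,8}:  v_{5} + v_{8} = v_{1}  ⟹  sig = ⟨2 | 1⟩
  • {0,9}:  v_{0} + v_{9} = v_{2} + v_{5}  ⟹  sig = ⟨2 | 1 1⟩
  • {4,9}:  v_{4} + v_{9} = v_{2} + v_{3}  ⟹  sig = ⟨2 | 1 1⟩
  • {7,8}:  v_{7} + v_{8} = v_{3} + v_{4}  ⟹  sig = ⟨2 | 1 1⟩
  • {0,7}:  v_{0} + v_{7} = v_{2} + v_{4} + v_{6}  ⟹  sig = ⟨2 | 1 1 1⟩
  • {5,7}:  v_{5} + v_{7} = v_{2} + v_{3} + v_{6}  ⟹  sig = ⟨2 | 1 1 1⟩
  • {7,9}:  v_{7} + v_{9} = 2·v_{2} + 2·v_{3} + v_{6}  ⟹  sig = ⟨2 | 1 2 2⟩
  • {2,6,8}:  v_{2} + v_{6} + v_{8} = 0  ⟹  sig = ⟨3 | 0⟩
  • {1,2,6}:  v_{1} + v_{2} + v_{6} = v_{5}  ⟹  sig = ⟨3 | 1⟩
  • {2,3,5}:  v_{2} + v_{3} + v_{5} = v_{9}  ⟹  sig = ⟨3 | 1⟩
  • {1,2,3}:  v_{1} + v_{2} + v_{3} = v_{8} + v_{9}  ⟹  sig = ⟨3 | 1 1⟩
  • {6,8,9}:  v_{6} + v_{8} + v_{9} = v_{3} + v_{5}  ⟹  sig = ⟨3 | 1 1⟩
  • {1,6,9}:  v_{1} + v_{6} + v_{9} = v_{3} + 2·v_{5}  ⟹  sig = ⟨3 | 1 2⟩
  • {2,3,4,6}:  v_{2} + v_{3} + v_{4} + v_{6} = v_{7}  ⟹  sig = ⟨4 | 1⟩

Sorted signature multiset PRS(X):
{ ⟨2 | 0⟩ ×2,  ⟨2 | 1⟩ ×3,  ⟨2 | 1 1⟩ ×3,  ⟨2 | 1 1 1⟩ ×2,  ⟨2 | 1 2 2⟩,  ⟨3 | 0⟩,  ⟨3 | 1⟩ ×2,  ⟨3 | 1 1⟩ ×2,  ⟨3 | 1 2⟩,  ⟨4 | 1⟩ }


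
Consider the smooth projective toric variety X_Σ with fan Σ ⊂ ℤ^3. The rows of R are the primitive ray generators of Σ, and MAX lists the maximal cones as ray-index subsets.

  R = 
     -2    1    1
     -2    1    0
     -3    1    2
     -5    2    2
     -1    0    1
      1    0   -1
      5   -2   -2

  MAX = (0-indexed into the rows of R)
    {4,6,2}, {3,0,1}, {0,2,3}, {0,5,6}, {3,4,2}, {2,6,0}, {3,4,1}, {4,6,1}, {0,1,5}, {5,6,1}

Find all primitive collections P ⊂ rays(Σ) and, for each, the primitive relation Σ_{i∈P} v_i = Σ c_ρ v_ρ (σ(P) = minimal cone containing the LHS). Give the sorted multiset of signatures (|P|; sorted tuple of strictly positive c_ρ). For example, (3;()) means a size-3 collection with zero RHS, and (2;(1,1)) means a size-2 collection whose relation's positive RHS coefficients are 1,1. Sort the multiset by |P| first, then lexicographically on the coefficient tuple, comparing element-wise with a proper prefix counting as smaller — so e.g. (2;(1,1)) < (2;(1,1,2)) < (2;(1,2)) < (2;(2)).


Primitive collections (7):

  {3,6}:  v_{3} + v_{6} = 0  →  sig = (2;())
  {4,5}:  v_{4} + v_{5} = 0  →  sig = (2;())
  {0,4}:  v_{0} + v_{4} = v_{2}  →  sig = (2;(1))
  {1,2}:  v_{1} + v_{2} = v_{3}  →  sig = (2;(1))
  {2,5}:  v_{2} + v_{5} = v_{0}  →  sig = (2;(1))
  {3,5}:  v_{3} + v_{5} = v_{0} + v_{1}  →  sig = (2;(1,1))
  {0,1,6}:  v_{0} + v_{1} + v_{6} = v_{5}  →  sig = (3;(1))

so the primitive-relation signature multiset is
[(2;()), (2;()), (2;(1)), (2;(1)), (2;(1)), (2;(1,1)), (3;(1))]


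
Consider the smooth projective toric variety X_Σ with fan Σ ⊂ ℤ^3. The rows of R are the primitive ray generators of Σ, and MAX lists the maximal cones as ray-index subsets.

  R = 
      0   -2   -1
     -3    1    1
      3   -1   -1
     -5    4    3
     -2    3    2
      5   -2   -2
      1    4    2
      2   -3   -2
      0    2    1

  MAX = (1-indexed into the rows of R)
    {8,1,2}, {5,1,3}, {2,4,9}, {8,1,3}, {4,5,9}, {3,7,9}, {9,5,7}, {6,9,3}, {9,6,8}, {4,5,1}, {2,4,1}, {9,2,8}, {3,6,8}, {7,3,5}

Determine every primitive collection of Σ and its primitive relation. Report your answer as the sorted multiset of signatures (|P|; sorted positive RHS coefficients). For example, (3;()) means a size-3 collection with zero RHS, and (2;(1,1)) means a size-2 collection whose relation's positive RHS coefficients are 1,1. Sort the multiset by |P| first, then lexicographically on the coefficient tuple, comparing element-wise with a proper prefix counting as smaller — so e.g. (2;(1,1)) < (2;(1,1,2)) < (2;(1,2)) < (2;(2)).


Primitive collections (17):

  {1,9}:  v_{1} + v_{9} = 0 — sig = (2;())
  {2,3}:  v_{2} + v_{3} = 0 — sig = (2;())
  {5,8}:  v_{5} + v_{8} = 0 — sig = (2;())
  {2,5}:  v_{2} + v_{5} = v_{4} — sig = (2;(1))
  {3,4}:  v_{3} + v_{4} = v_{5} — sig = (2;(1))
  {4,6}:  v_{4} + v_{6} = v_{9} — sig = (2;(1))
  {4,8}:  v_{4} + v_{8} = v_{2} — sig = (2;(1))
  {1,6}:  v_{1} + v_{6} = v_{3} + v_{8} — sig = (2;(1,1))
  {1,7}:  v_{1} + v_{7} = v_{3} + v_{5} — sig = (2;(1,1))
  {2,6}:  v_{2} + v_{6} = v_{8} + v_{9} — sig = (2;(1,1))
  {2,7}:  v_{2} + v_{7} = v_{5} + v_{9} — sig = (2;(1,1))
  {5,6}:  v_{5} + v_{6} = v_{3} + v_{9} — sig = (2;(1,1))
  {7,8}:  v_{7} + v_{8} = v_{3} + v_{9} — sig = (2;(1,1))
  {4,7}:  v_{4} + v_{7} = 2·v_{5} + v_{9} — sig = (2;(1,2))
  {6,7}:  v_{6} + v_{7} = 2·v_{3} + 2·v_{9} — sig = (2;(2,2))
  {3,5,9}:  v_{3} + v_{5} + v_{9} = v_{7} — sig = (3;(1))
  {3,8,9}:  v_{3} + v_{8} + v_{9} = v_{6} — sig = (3;(1))

Signatures (|P|; sorted positive RHS coefficients), sorted:
    |P|=2: 15 collections, coeffs (), (), (), (1), (1), (1), (1), (1,1), (1,1), (1,1), (1,1), (1,1), (1,1), (1,2), (2,2)
    |P|=3: 2 collections, coeffs (1), (1)


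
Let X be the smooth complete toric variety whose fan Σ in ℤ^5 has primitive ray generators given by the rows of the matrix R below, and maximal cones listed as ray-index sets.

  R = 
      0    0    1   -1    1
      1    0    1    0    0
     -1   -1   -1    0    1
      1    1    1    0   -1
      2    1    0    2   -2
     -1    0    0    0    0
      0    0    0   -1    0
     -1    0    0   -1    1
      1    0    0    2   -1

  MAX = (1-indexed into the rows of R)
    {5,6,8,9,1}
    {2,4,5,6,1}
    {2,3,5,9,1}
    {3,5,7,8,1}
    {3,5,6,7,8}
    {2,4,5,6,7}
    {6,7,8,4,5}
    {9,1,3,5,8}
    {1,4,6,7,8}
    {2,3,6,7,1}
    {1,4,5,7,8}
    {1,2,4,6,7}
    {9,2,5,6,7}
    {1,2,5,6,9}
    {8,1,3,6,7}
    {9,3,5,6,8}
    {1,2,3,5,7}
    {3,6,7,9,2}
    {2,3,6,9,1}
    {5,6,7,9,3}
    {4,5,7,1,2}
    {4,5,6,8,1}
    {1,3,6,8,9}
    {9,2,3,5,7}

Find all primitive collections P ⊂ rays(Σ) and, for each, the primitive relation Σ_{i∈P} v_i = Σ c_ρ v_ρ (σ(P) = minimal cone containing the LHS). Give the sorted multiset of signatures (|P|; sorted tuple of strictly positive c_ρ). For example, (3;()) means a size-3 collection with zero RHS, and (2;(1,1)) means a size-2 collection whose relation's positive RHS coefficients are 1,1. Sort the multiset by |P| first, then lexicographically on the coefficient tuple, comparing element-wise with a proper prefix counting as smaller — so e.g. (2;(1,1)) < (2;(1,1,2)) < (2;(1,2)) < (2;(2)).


Σ has 8 primitive collections:

  P={3,4}:  v_{3} + v_{4} = 0  so sig = (2;())
  P={2,8}:  v_{2} + v_{8} = v_{1}  so sig = (2;(1))
  P={4,9}:  v_{4} + v_{9} = v_{2} + v_{5} + v_{6}  so sig = (2;(1,1,1))
  P={7,8,9}:  v_{7} + v_{8} + v_{9} = 0  so sig = (3;())
  P={1,7,9}:  v_{1} + v_{7} + v_{9} = v_{2}  so sig = (3;(1))
  P={1,5,6,7}:  v_{1} + v_{5} + v_{6} + v_{7} = v_{4}  so sig = (4;(1))
  P={2,3,5,6}:  v_{2} + v_{3} + v_{5} + v_{6} = v_{9}  so sig = (4;(1))
  P={1,3,5,6}:  v_{1} + v_{3} + v_{5} + v_{6} = v_{8} + v_{9}  so sig = (4;(1,1))

Hence PRS(X_Σ) =
[(2;()), (2;(1)), (2;(1,1,1)), (3;()), (3;(1)), (4;(1)), (4;(1)), (4;(1,1))]


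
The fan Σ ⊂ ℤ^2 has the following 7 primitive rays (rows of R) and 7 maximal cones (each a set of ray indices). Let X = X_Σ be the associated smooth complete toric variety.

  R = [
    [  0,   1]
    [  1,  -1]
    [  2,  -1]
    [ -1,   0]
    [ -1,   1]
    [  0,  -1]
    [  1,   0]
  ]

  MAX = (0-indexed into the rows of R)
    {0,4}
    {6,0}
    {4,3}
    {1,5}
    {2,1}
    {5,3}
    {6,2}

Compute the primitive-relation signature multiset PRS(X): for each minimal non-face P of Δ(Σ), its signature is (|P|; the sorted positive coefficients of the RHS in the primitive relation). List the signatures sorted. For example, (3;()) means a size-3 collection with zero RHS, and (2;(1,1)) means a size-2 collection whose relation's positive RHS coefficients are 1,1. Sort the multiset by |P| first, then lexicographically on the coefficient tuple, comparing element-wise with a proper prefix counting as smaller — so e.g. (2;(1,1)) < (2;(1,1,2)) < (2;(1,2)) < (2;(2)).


|primitive collections| = 14. Relations:

  • {0,5}:  v_{0} + v_{5} = 0 — sig = (2;())
  • {1,4}:  v_{1} + v_{4} = 0 — sig = (2;())
  • {3,6}:  v_{3} + v_{6} = 0 — sig = (2;())
  • {0,1}:  v_{0} + v_{1} = v_{6} — sig = (2;(1))
  • {0,3}:  v_{0} + v_{3} = v_{4} — sig = (2;(1))
  • {1,3}:  v_{1} + v_{3} = v_{5} — sig = (2;(1))
  • {1,6}:  v_{1} + v_{6} = v_{2} — sig = (2;(1))
  • {2,3}:  v_{2} + v_{3} = v_{1} — sig = (2;(1))
  • {2,4}:  v_{2} + v_{4} = v_{6} — sig = (2;(1))
  • {4,5}:  v_{4} + v_{5} = v_{3} — sig = (2;(1))
  • {4,6}:  v_{4} + v_{6} = v_{0} — sig = (2;(1))
  • {5,6}:  v_{5} + v_{6} = v_{1} — sig = (2;(1))
  • {0,2}:  v_{0} + v_{2} = 2·v_{6} — sig = (2;(2))
  • {2,5}:  v_{2} + v_{5} = 2·v_{1} — sig = (2;(2))

Signatures (|P|; sorted positive RHS coefficients), sorted:
    (2;())
    (2;())
    (2;())
    (2;(1))
    (2;(1))
    (2;(1))
    (2;(1))
    (2;(1))
    (2;(1))
    (2;(1))
    (2;(1))
    (2;(1))
    (2;(2))
    (2;(2))


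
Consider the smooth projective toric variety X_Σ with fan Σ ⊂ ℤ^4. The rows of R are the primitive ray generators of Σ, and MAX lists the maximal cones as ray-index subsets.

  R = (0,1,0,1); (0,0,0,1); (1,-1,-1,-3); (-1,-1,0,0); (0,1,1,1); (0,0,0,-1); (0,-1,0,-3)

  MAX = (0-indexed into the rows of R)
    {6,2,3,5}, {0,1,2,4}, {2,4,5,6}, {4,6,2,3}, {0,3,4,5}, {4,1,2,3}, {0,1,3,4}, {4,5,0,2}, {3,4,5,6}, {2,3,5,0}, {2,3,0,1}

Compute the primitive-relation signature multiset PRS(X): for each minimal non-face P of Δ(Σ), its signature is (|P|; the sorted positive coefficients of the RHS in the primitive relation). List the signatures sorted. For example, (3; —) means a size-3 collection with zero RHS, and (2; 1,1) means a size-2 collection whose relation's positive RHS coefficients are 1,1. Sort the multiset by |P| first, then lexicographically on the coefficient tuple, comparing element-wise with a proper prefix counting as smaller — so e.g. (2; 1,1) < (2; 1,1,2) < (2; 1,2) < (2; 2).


Primitive collections (5):

  {1,5}:  v_{1} + v_{5} = 0 — sig = (2; —)
  {1,6}:  v_{1} + v_{6} = v_{2} + v_{3} + v_{4} — sig = (2; 1,1,1)
  {0,6}:  v_{0} + v_{6} = 2·v_{5} — sig = (2; 2)
  {0,2,3,4}:  v_{0} + v_{2} + v_{3} + v_{4} = v_{5} — sig = (4; 1)
  {2,3,4,5}:  v_{2} + v_{3} + v_{4} + v_{5} = v_{6} — sig = (4; 1)

so the primitive-relation signature multiset is
[(2; —), (2; 1,1,1), (2; 2), (4; 1), (4; 1)]


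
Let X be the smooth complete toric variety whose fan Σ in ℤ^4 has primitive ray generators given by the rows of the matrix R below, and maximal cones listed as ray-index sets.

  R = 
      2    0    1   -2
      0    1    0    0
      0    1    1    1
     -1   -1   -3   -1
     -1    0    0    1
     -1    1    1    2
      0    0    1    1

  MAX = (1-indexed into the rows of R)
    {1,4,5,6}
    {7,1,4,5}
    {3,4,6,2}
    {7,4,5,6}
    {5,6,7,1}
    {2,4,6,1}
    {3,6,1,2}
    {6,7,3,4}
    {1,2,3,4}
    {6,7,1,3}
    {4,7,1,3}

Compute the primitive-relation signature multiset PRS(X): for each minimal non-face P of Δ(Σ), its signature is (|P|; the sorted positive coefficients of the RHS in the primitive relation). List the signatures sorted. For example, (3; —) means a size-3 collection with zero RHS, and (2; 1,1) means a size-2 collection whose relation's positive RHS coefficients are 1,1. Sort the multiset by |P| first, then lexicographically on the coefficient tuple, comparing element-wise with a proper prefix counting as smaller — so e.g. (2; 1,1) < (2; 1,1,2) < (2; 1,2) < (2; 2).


Primitive collections (5):

  {2,7}:  v_{2} + v_{7} = v_{3}  ⟹  sig = (2; 1)
  {3,5}:  v_{3} + v_{5} = v_{6}  ⟹  sig = (2; 1)
  {2,5}:  v_{2} + v_{5} = v_{1} + v_{4} + 2·v_{6}  ⟹  sig = (2; 1,1,2)
  {1,4,6,7}:  v_{1} + v_{4} + v_{6} + v_{7} = 0  ⟹  sig = (4; —)
  {1,3,4,6}:  v_{1} + v_{3} + v_{4} + v_{6} = v_{2}  ⟹  sig = (4; 1)

Signatures (|P|; sorted positive RHS coefficients), sorted:
    |P|=2: 3 collections, coeffs (1), (1), (1,1,2)
    |P|=4: 2 collections, coeffs (), (1)


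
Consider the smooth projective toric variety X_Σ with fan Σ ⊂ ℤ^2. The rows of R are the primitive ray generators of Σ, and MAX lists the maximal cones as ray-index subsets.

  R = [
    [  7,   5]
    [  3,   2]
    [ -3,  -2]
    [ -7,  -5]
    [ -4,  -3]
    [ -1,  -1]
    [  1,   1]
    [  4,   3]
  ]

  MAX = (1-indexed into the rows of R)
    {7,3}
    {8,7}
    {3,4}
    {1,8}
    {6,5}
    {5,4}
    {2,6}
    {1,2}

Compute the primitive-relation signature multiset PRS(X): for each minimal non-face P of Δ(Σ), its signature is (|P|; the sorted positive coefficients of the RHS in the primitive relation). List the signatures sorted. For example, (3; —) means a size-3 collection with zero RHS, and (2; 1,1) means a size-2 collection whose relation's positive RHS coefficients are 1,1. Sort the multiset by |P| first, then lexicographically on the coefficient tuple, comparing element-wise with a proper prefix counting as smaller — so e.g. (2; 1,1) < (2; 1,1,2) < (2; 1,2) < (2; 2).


20 minimal non-faces of Δ(Σ) (on 8 rays):

  P={1,4}:  v_{1} + v_{4} = 0  so sig = (2; —)
  P={2,3}:  v_{2} + v_{3} = 0  so sig = (2; —)
  P={5,8}:  v_{5} + v_{8} = 0  so sig = (2; —)
  P={6,7}:  v_{6} + v_{7} = 0  so sig = (2; —)
  P={1,3}:  v_{1} + v_{3} = v_{8}  so sig = (2; 1)
  P={1,5}:  v_{1} + v_{5} = v_{2}  so sig = (2; 1)
  P={2,4}:  v_{2} + v_{4} = v_{5}  so sig = (2; 1)
  P={2,5}:  v_{2} + v_{5} = v_{6}  so sig = (2; 1)
  P={2,7}:  v_{2} + v_{7} = v_{8}  so sig = (2; 1)
  P={2,8}:  v_{2} + v_{8} = v_{1}  so sig = (2; 1)
  P={3,5}:  v_{3} + v_{5} = v_{4}  so sig = (2; 1)
  P={3,6}:  v_{3} + v_{6} = v_{5}  so sig = (2; 1)
  P={3,8}:  v_{3} + v_{8} = v_{7}  so sig = (2; 1)
  P={4,8}:  v_{4} + v_{8} = v_{3}  so sig = (2; 1)
  P={5,7}:  v_{5} + v_{7} = v_{3}  so sig = (2; 1)
  P={6,8}:  v_{6} + v_{8} = v_{2}  so sig = (2; 1)
  P={1,6}:  v_{1} + v_{6} = 2·v_{2}  so sig = (2; 2)
  P={1,7}:  v_{1} + v_{7} = 2·v_{8}  so sig = (2; 2)
  P={4,6}:  v_{4} + v_{6} = 2·v_{5}  so sig = (2; 2)
  P={4,7}:  v_{4} + v_{7} = 2·v_{3}  so sig = (2; 2)

Sorted signature multiset PRS(X):
    |P|=2: 20 collections, coeffs (), (), (), (), (1), (1), (1), (1), (1), (1), (1), (1), (1), (1), (1), (1), (2), (2), (2), (2)


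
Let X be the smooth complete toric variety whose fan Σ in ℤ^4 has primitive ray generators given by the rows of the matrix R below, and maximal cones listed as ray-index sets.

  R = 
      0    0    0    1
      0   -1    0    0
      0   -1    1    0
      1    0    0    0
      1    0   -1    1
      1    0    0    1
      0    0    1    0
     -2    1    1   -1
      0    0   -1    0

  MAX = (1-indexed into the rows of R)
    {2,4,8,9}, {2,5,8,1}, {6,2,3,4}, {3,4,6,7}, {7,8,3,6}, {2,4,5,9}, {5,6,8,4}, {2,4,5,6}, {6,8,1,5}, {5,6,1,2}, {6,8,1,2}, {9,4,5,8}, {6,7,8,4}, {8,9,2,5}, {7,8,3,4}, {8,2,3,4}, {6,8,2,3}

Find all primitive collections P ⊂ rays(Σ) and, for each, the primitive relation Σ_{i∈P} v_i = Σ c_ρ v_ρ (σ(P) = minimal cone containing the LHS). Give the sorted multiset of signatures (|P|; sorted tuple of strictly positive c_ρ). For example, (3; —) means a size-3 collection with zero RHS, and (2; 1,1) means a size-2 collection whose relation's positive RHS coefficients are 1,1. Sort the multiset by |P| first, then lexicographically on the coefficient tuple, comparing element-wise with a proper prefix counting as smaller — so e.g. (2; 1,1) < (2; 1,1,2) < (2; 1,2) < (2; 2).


Σ has 14 primitive collections:

  P={7,9}:  v_{7} + v_{9} = 0  so sig = (2; —)
  P={1,4}:  v_{1} + v_{4} = v_{6}  so sig = (2; 1)
  P={2,7}:  v_{2} + v_{7} = v_{3}  so sig = (2; 1)
  P={3,9}:  v_{3} + v_{9} = v_{2}  so sig = (2; 1)
  P={5,7}:  v_{5} + v_{7} = v_{6}  so sig = (2; 1)
  P={6,9}:  v_{6} + v_{9} = v_{5}  so sig = (2; 1)
  P={3,5}:  v_{3} + v_{5} = v_{2} + v_{6}  so sig = (2; 1,1)
  P={1,7}:  v_{1} + v_{7} = v_{2} + 2·v_{6} + v_{8}  so sig = (2; 1,1,2)
  P={1,9}:  v_{1} + v_{9} = v_{2} + 2·v_{5} + v_{8}  so sig = (2; 1,1,2)
  P={1,3}:  v_{1} + v_{3} = 2·v_{2} + 2·v_{6} + v_{8}  so sig = (2; 1,2,2)
  P={2,4,5,8}:  v_{2} + v_{4} + v_{5} + v_{8} = 0  so sig = (4; —)
  P={2,4,6,8}:  v_{2} + v_{4} + v_{6} + v_{8} = v_{7}  so sig = (4; 1)
  P={2,5,6,8}:  v_{2} + v_{5} + v_{6} + v_{8} = v_{1}  so sig = (4; 1)
  P={3,4,6,8}:  v_{3} + v_{4} + v_{6} + v_{8} = 2·v_{7}  so sig = (4; 2)

Hence PRS(X_Σ) =
    (2; —)
    (2; 1)
    (2; 1)
    (2; 1)
    (2; 1)
    (2; 1)
    (2; 1,1)
    (2; 1,1,2)
    (2; 1,1,2)
    (2; 1,2,2)
    (4; —)
    (4; 1)
    (4; 1)
    (4; 2)


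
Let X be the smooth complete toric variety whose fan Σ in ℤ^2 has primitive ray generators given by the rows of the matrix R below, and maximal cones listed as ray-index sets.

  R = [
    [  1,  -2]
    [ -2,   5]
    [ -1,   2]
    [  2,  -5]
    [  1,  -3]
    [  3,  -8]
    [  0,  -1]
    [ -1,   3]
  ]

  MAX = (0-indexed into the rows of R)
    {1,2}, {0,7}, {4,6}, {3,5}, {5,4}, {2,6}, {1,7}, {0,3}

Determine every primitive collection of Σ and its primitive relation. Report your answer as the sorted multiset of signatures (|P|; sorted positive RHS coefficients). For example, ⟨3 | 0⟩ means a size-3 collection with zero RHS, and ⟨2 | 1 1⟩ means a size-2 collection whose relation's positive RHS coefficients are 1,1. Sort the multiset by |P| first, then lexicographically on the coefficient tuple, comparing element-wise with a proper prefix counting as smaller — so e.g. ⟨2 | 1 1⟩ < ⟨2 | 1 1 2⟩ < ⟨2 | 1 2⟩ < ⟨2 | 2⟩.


The 20 primitive collections of Σ (r=8, n=2):

  P={0,2}:  v_{0} + v_{2} = 0  ⟹  sig = ⟨2 | 0⟩
  P={1,3}:  v_{1} + v_{3} = 0  ⟹  sig = ⟨2 | 0⟩
  P={4,7}:  v_{4} + v_{7} = 0  ⟹  sig = ⟨2 | 0⟩
  P={0,1}:  v_{0} + v_{1} = v_{7}  ⟹  sig = ⟨2 | 1⟩
  P={0,4}:  v_{0} + v_{4} = v_{3}  ⟹  sig = ⟨2 | 1⟩
  P={0,6}:  v_{0} + v_{6} = v_{4}  ⟹  sig = ⟨2 | 1⟩
  P={1,4}:  v_{1} + v_{4} = v_{2}  ⟹  sig = ⟨2 | 1⟩
  P={1,5}:  v_{1} + v_{5} = v_{4}  ⟹  sig = ⟨2 | 1⟩
  P={2,3}:  v_{2} + v_{3} = v_{4}  ⟹  sig = ⟨2 | 1⟩
  P={2,4}:  v_{2} + v_{4} = v_{6}  ⟹  sig = ⟨2 | 1⟩
  P={2,7}:  v_{2} + v_{7} = v_{1}  ⟹  sig = ⟨2 | 1⟩
  P={3,4}:  v_{3} + v_{4} = v_{5}  ⟹  sig = ⟨2 | 1⟩
  P={3,7}:  v_{3} + v_{7} = v_{0}  ⟹  sig = ⟨2 | 1⟩
  P={5,7}:  v_{5} + v_{7} = v_{3}  ⟹  sig = ⟨2 | 1⟩
  P={6,7}:  v_{6} + v_{7} = v_{2}  ⟹  sig = ⟨2 | 1⟩
  P={0,5}:  v_{0} + v_{5} = 2·v_{3}  ⟹  sig = ⟨2 | 2⟩
  P={1,6}:  v_{1} + v_{6} = 2·v_{2}  ⟹  sig = ⟨2 | 2⟩
  P={2,5}:  v_{2} + v_{5} = 2·v_{4}  ⟹  sig = ⟨2 | 2⟩
  P={3,6}:  v_{3} + v_{6} = 2·v_{4}  ⟹  sig = ⟨2 | 2⟩
  P={5,6}:  v_{5} + v_{6} = 3·v_{4}  ⟹  sig = ⟨2 | 3⟩

Sorted signature multiset PRS(X):
[⟨2 | 0⟩, ⟨2 | 0⟩, ⟨2 | 0⟩, ⟨2 | 1⟩, ⟨2 | 1⟩, ⟨2 | 1⟩, ⟨2 | 1⟩, ⟨2 | 1⟩, ⟨2 | 1⟩, ⟨2 | 1⟩, ⟨2 | 1⟩, ⟨2 | 1⟩, ⟨2 | 1⟩, ⟨2 | 1⟩, ⟨2 | 1⟩, ⟨2 | 2⟩, ⟨2 | 2⟩, ⟨2 | 2⟩, ⟨2 | 2⟩, ⟨2 | 3⟩]


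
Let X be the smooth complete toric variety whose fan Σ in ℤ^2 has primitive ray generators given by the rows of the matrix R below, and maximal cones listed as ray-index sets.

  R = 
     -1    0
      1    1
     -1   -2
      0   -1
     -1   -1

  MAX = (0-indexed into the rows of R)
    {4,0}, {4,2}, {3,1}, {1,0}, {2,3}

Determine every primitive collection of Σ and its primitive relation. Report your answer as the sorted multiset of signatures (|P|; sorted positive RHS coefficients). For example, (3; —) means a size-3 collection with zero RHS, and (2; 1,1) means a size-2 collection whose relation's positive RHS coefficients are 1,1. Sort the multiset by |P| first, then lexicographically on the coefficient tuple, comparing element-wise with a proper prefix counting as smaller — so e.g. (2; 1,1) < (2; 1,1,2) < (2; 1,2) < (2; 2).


Minimal non-faces — 5 found among 5 rays, 5 max cones:

  • {1,4}:  v_{1} + v_{4} = 0  so sig = (2; —)
  • {0,3}:  v_{0} + v_{3} = v_{4}  so sig = (2; 1)
  • {1,2}:  v_{1} + v_{2} = v_{3}  so sig = (2; 1)
  • {3,4}:  v_{3} + v_{4} = v_{2}  so sig = (2; 1)
  • {0,2}:  v_{0} + v_{2} = 2·v_{4}  so sig = (2; 2)

Signatures (|P|; sorted positive RHS coefficients), sorted:
    (2; —)
    (2; 1)
    (2; 1)
    (2; 1)
    (2; 2)


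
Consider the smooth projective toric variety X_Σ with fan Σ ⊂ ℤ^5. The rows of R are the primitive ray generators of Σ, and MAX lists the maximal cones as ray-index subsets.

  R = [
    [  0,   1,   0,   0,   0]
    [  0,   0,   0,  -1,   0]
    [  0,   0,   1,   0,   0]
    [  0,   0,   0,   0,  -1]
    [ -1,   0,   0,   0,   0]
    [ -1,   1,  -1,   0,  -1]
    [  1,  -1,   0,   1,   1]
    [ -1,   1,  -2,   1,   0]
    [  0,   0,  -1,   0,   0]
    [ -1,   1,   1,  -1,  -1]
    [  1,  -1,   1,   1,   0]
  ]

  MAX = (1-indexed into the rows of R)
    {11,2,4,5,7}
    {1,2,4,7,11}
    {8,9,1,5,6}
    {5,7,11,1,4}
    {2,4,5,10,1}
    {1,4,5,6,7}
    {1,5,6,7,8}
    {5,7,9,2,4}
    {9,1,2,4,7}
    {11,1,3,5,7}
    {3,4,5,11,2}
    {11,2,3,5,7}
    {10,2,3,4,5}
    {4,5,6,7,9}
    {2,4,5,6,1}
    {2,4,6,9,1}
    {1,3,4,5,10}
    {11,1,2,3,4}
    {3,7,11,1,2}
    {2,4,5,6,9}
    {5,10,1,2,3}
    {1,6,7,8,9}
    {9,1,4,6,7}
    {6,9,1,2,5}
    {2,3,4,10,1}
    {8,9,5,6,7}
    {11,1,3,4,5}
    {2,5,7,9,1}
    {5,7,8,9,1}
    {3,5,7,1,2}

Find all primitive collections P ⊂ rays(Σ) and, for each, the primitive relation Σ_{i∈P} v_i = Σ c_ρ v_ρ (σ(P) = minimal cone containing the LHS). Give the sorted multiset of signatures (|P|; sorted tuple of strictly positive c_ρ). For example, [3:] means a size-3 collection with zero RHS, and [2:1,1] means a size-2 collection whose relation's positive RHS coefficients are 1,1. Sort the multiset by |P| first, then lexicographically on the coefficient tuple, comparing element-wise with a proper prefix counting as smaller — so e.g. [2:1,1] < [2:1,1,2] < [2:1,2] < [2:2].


The 20 primitive collections of Σ (r=11, n=5):

  • {3,9}:  v_{3} + v_{9} = 0 ; sig = [2:]
  • {7,10}:  v_{7} + v_{10} = v_{3} ; sig = [2:1]
  • {9,11}:  v_{9} + v_{11} = v_{4} + v_{7} ; sig = [2:1,1]
  • {3,6}:  v_{3} + v_{6} = v_{1} + v_{4} + v_{5} ; sig = [2:1,1,1]
  • {8,10}:  v_{8} + v_{10} = v_{1} + v_{5} + v_{6} ; sig = [2:1,1,1]
  • {3,8}:  v_{3} + v_{8} = v_{1} + v_{5} + v_{6} + v_{7} ; sig = [2:1,1,1,1]
  • {9,10}:  v_{9} + v_{10} = v_{1} + v_{2} + v_{4} + v_{5} ; sig = [2:1,1,1,1]
  • {8,11}:  v_{8} + v_{11} = v_{1} + v_{4} + v_{5} + v_{6} + 2·v_{7} ; sig = [2:1,1,1,1,2]
  • {6,11}:  v_{6} + v_{11} = v_{1} + 2·v_{4} + v_{5} + v_{7} ; sig = [2:1,1,1,2]
  • {2,8}:  v_{2} + v_{8} = v_{1} + v_{5} + 2·v_{9} ; sig = [2:1,1,2]
  • {4,8}:  v_{4} + v_{8} = 2·v_{6} + v_{7} ; sig = [2:1,2]
  • {10,11}:  v_{10} + v_{11} = 2·v_{3} + v_{4} ; sig = [2:1,2]
  • {6,10}:  v_{6} + v_{10} = 2·v_{1} + v_{2} + 2·v_{4} + 2·v_{5} ; sig = [2:1,2,2,2]
  • {2,6,7}:  v_{2} + v_{6} + v_{7} = v_{9} ; sig = [3:1]
  • {3,4,7}:  v_{3} + v_{4} + v_{7} = v_{11} ; sig = [3:1]
  • {1,2,5,11}:  v_{1} + v_{2} + v_{5} + v_{11} = v_{3} ; sig = [4:1]
  • {1,4,5,9}:  v_{1} + v_{4} + v_{5} + v_{9} = v_{6} ; sig = [4:1]
  • {1,2,4,5,7}:  v_{1} + v_{2} + v_{4} + v_{5} + v_{7} = 0 ; sig = [5:]
  • {1,2,3,4,5}:  v_{1} + v_{2} + v_{3} + v_{4} + v_{5} = v_{10} ; sig = [5:1]
  • {1,5,6,7,9}:  v_{1} + v_{5} + v_{6} + v_{7} + v_{9} = v_{8} ; sig = [5:1]

Sorted signature multiset PRS(X):
{ [2:],  [2:1],  [2:1,1],  [2:1,1,1] ×2,  [2:1,1,1,1] ×2,  [2:1,1,1,1,2],  [2:1,1,1,2],  [2:1,1,2],  [2:1,2] ×2,  [2:1,2,2,2],  [3:1] ×2,  [4:1] ×2,  [5:],  [5:1] ×2 }


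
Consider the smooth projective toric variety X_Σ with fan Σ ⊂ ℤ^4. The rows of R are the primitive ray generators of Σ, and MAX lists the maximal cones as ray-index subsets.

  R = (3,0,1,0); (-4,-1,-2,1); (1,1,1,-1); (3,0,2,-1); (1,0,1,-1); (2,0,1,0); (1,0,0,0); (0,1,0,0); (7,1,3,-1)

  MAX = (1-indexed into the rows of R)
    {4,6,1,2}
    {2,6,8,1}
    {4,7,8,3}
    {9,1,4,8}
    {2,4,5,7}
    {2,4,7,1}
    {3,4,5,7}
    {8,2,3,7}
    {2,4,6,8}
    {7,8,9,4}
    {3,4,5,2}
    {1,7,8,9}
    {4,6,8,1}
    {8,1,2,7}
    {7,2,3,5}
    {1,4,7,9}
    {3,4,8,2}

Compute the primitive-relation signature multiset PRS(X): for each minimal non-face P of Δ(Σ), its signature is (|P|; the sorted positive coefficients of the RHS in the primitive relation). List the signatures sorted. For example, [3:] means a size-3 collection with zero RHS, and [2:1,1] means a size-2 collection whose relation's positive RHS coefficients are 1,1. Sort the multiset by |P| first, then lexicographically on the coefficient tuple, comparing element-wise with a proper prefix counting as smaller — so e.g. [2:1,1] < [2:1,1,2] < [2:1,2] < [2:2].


Δ(Σ) — 9 vertices, 14 min non-faces:

  • {2,9}:  v_{2} + v_{9} = v_{1}  so sig = [2:1]
  • {5,6}:  v_{5} + v_{6} = v_{4}  so sig = [2:1]
  • {5,8}:  v_{5} + v_{8} = v_{3}  so sig = [2:1]
  • {6,7}:  v_{6} + v_{7} = v_{1}  so sig = [2:1]
  • {1,5}:  v_{1} + v_{5} = v_{4} + v_{7}  so sig = [2:1,1]
  • {3,6}:  v_{3} + v_{6} = v_{4} + v_{8}  so sig = [2:1,1]
  • {1,3}:  v_{1} + v_{3} = v_{4} + v_{7} + v_{8}  so sig = [2:1,1,1]
  • {6,9}:  v_{6} + v_{9} = 2·v_{1} + v_{4} + v_{8}  so sig = [2:1,1,2]
  • {5,9}:  v_{5} + v_{9} = 2·v_{4} + 2·v_{7} + v_{8}  so sig = [2:1,2,2]
  • {3,9}:  v_{3} + v_{9} = 2·v_{4} + 2·v_{7} + 2·v_{8}  so sig = [2:2,2,2]
  • {2,4,7,8}:  v_{2} + v_{4} + v_{7} + v_{8} = 0  so sig = [4:]
  • {1,2,4,8}:  v_{1} + v_{2} + v_{4} + v_{8} = v_{6}  so sig = [4:1]
  • {1,4,7,8}:  v_{1} + v_{4} + v_{7} + v_{8} = v_{9}  so sig = [4:1]
  • {2,3,4,7}:  v_{2} + v_{3} + v_{4} + v_{7} = v_{5}  so sig = [4:1]

Signatures (|P|; sorted positive RHS coefficients), sorted:
[[2:1], [2:1], [2:1], [2:1], [2:1,1], [2:1,1], [2:1,1,1], [2:1,1,2], [2:1,2,2], [2:2,2,2], [4:], [4:1], [4:1], [4:1]]


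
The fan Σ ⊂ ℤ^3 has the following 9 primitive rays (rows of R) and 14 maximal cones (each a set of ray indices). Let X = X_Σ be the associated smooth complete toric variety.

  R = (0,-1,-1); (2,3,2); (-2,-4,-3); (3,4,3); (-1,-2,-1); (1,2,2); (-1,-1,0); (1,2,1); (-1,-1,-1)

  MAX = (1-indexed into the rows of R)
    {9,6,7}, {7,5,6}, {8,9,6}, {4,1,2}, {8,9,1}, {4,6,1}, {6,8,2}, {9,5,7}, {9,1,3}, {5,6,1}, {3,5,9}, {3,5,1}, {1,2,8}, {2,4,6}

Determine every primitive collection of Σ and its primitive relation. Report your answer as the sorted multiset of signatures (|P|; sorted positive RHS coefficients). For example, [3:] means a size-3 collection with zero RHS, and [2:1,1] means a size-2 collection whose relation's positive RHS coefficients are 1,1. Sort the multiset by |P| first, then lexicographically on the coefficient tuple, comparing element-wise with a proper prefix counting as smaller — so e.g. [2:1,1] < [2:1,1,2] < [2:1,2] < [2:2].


Σ has 20 primitive collections:

  {5,8}:  v_{5} + v_{8} = 0 ; sig = [2:]
  {1,7}:  v_{1} + v_{7} = v_{5} ; sig = [2:1]
  {2,3}:  v_{2} + v_{3} = v_{1} ; sig = [2:1]
  {2,7}:  v_{2} + v_{7} = v_{6} ; sig = [2:1]
  {2,9}:  v_{2} + v_{9} = v_{8} ; sig = [2:1]
  {3,6}:  v_{3} + v_{6} = v_{5} ; sig = [2:1]
  {4,9}:  v_{4} + v_{9} = v_{2} ; sig = [2:1]
  {2,5}:  v_{2} + v_{5} = v_{1} + v_{6} ; sig = [2:1,1]
  {3,8}:  v_{3} + v_{8} = v_{1} + v_{9} ; sig = [2:1,1]
  {7,8}:  v_{7} + v_{8} = v_{6} + v_{9} ; sig = [2:1,1]
  {3,4}:  v_{3} + v_{4} = 2·v_{1} + v_{6} ; sig = [2:1,2]
  {3,7}:  v_{3} + v_{7} = 2·v_{5} + v_{9} ; sig = [2:1,2]
  {4,7}:  v_{4} + v_{7} = v_{1} + 2·v_{6} ; sig = [2:1,2]
  {4,8}:  v_{4} + v_{8} = 2·v_{2} ; sig = [2:2]
  {4,5}:  v_{4} + v_{5} = 2·v_{1} + 2·v_{6} ; sig = [2:2,2]
  {1,6,9}:  v_{1} + v_{6} + v_{9} = 0 ; sig = [3:]
  {1,2,6}:  v_{1} + v_{2} + v_{6} = v_{4} ; sig = [3:1]
  {1,5,9}:  v_{1} + v_{5} + v_{9} = v_{3} ; sig = [3:1]
  {1,6,8}:  v_{1} + v_{6} + v_{8} = v_{2} ; sig = [3:1]
  {5,6,9}:  v_{5} + v_{6} + v_{9} = v_{7} ; sig = [3:1]

Hence PRS(X_Σ) =
    [2:]
    [2:1]
    [2:1]
    [2:1]
    [2:1]
    [2:1]
    [2:1]
    [2:1,1]
    [2:1,1]
    [2:1,1]
    [2:1,2]
    [2:1,2]
    [2:1,2]
    [2:2]
    [2:2,2]
    [3:]
    [3:1]
    [3:1]
    [3:1]
    [3:1]
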